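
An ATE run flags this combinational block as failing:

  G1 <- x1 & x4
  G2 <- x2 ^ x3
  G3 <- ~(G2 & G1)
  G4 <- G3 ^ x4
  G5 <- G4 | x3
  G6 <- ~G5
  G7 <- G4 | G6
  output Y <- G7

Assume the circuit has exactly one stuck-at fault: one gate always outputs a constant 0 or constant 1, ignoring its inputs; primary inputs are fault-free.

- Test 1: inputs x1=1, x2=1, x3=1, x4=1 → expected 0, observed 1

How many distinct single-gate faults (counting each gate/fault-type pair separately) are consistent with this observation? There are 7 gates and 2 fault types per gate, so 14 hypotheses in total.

Fault-free: G1=1, G2=0, G3=1, G4=0, G5=1, G6=0, G7=0 → 0. Observed 1.
  G1 stuck-at-0: output 0 ✗
  G1 stuck-at-1: output 0 ✗
  G2 stuck-at-0: output 0 ✗
  G2 stuck-at-1: output 1 ✓
  G3 stuck-at-0: output 1 ✓
  G3 stuck-at-1: output 0 ✗
  G4 stuck-at-0: output 0 ✗
  G4 stuck-at-1: output 1 ✓
  G5 stuck-at-0: output 1 ✓
  G5 stuck-at-1: output 0 ✗
  G6 stuck-at-0: output 0 ✗
  G6 stuck-at-1: output 1 ✓
  G7 stuck-at-0: output 0 ✗
  G7 stuck-at-1: output 1 ✓
Consistent faults: {G2 stuck-at-1, G3 stuck-at-0, G4 stuck-at-1, G5 stuck-at-0, G6 stuck-at-1, G7 stuck-at-1} — 6 in all.

6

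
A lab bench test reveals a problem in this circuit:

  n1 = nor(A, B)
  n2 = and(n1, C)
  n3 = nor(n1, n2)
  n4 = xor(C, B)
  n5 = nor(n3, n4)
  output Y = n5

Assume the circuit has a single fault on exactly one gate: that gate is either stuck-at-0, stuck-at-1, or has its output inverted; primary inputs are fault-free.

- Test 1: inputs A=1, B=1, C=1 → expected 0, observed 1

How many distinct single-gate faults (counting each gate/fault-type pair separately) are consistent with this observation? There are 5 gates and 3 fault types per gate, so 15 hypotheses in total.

8

Fault-free: n1=0, n2=0, n3=1, n4=0, n5=0 → 0. Observed 1.
  n1: stuck-at-1, inverted output ✓; others ✗
  n2: stuck-at-1, inverted output ✓; others ✗
  n3: stuck-at-0, inverted output ✓; others ✗
  n4: none of the 3 fault types match ✗
  n5: stuck-at-1, inverted output ✓; others ✗
Consistent faults: {n1 stuck-at-1, n1 inverted output, n2 stuck-at-1, n2 inverted output, n3 stuck-at-0, n3 inverted output, n5 stuck-at-1, n5 inverted output} — 8 in all.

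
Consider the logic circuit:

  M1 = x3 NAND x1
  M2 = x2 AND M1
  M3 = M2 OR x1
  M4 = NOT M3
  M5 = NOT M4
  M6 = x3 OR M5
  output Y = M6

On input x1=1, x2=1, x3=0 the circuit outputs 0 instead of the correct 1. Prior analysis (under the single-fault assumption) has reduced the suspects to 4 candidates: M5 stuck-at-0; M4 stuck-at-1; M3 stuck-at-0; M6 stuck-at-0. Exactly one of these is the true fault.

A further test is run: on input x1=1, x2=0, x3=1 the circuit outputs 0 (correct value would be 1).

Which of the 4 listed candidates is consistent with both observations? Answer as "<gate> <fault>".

Evaluate each candidate on input x1=1, x2=0, x3=1:
  M5 stuck-at-0: M1=0, M2=0, M3=1, M4=0, M5=0 [stuck-at-0], M6=1 → 1 — eliminated
  M4 stuck-at-1: M1=0, M2=0, M3=1, M4=1 [stuck-at-1], M5=0, M6=1 → 1 — eliminated
  M3 stuck-at-0: M1=0, M2=0, M3=0 [stuck-at-0], M4=1, M5=0, M6=1 → 1 — eliminated
  M6 stuck-at-0: M1=0, M2=0, M3=1, M4=0, M5=1, M6=0 [stuck-at-0] → 0 — matches
Only M6 stuck-at-0 reproduces the observed 0.

M6 stuck-at-0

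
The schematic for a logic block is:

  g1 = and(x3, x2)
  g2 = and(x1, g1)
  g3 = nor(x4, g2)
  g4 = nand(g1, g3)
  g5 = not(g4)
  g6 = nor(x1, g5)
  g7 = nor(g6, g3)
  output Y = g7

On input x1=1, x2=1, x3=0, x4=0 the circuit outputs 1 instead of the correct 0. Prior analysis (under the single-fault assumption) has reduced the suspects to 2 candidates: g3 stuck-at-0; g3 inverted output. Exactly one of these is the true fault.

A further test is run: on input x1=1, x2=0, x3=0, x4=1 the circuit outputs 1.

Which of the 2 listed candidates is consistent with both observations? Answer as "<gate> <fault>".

Evaluate each candidate on input x1=1, x2=0, x3=0, x4=1:
  g3 stuck-at-0: g1=0, g2=0, g3=0 [stuck-at-0], g4=1, g5=0, g6=0, g7=1 → 1 — matches
  g3 inverted output: g1=0, g2=0, g3=1 [inverted output], g4=1, g5=0, g6=0, g7=0 → 0 — eliminated
Only g3 stuck-at-0 reproduces the observed 1.

g3 stuck-at-0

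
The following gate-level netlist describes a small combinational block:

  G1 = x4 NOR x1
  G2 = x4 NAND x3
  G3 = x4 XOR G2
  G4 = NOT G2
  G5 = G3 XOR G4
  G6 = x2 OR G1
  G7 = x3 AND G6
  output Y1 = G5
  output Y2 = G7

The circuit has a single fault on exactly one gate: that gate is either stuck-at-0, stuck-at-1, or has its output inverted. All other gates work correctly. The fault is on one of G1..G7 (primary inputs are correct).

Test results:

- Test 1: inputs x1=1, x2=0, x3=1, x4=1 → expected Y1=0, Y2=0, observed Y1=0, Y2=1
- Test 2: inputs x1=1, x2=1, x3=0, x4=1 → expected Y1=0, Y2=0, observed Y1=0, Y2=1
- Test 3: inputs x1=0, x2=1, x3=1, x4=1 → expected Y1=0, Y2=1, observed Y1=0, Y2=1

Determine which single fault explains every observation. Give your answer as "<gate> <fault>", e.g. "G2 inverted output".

Fault-free values for test 1 (x1=1, x2=0, x3=1, x4=1): G1=0, G2=0, G3=1, G4=1, G5=0, G6=0, G7=0, giving Y1=0, Y2=0. Observed Y1=0, Y2=1.
Test 1: faults giving observed Y1=0, Y2=1 are {G1 stuck-at-1, G1 inverted output, G6 stuck-at-1, G6 inverted output, G7 stuck-at-1, G7 inverted output}.
Test 2 (x1=1, x2=1, x3=0, x4=1): fault-free G1=0, G2=1, G3=0, G4=0, G5=0, G6=1, G7=0 → Y1=0, Y2=0; observed Y1=0, Y2=1. Eliminates G1 stuck-at-1, G1 inverted output, G6 stuck-at-1, G6 inverted output.
Test 3 (x1=0, x2=1, x3=1, x4=1): fault-free G1=0, G2=0, G3=1, G4=1, G5=0, G6=1, G7=1 → Y1=0, Y2=1; observed Y1=0, Y2=1. Eliminates G7 inverted output.
Only G7 stuck-at-1 is consistent with every test.

G7 stuck-at-1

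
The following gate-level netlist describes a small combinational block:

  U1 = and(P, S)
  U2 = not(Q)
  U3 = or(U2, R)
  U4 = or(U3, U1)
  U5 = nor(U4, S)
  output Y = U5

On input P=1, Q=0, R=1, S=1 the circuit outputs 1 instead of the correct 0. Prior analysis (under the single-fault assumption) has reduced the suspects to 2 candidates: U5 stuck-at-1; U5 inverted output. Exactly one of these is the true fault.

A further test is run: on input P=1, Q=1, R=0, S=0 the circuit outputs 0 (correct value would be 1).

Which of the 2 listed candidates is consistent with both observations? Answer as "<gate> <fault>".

U5 inverted output

Evaluate each candidate on input P=1, Q=1, R=0, S=0:
  U5 stuck-at-1: U1=0, U2=0, U3=0, U4=0, U5=1 [stuck-at-1] → 1 — eliminated
  U5 inverted output: U1=0, U2=0, U3=0, U4=0, U5=0 [inverted output] → 0 — matches
Only U5 inverted output reproduces the observed 0.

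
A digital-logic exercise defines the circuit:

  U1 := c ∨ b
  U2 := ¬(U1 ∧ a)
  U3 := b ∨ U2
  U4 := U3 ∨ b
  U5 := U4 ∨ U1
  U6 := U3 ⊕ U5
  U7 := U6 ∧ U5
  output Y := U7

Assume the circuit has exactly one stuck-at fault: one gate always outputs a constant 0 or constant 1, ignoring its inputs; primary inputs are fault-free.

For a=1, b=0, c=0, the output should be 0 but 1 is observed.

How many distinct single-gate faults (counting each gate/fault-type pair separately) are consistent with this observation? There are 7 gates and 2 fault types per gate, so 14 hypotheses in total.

Fault-free: U1=0, U2=1, U3=1, U4=1, U5=1, U6=0, U7=0 → 0. Observed 1.
  U1 stuck-at-0: output 0 ✗
  U1 stuck-at-1: output 1 ✓
  U2 stuck-at-0: output 0 ✗
  U2 stuck-at-1: output 0 ✗
  U3 stuck-at-0: output 0 ✗
  U3 stuck-at-1: output 0 ✗
  U4 stuck-at-0: output 0 ✗
  U4 stuck-at-1: output 0 ✗
  U5 stuck-at-0: output 0 ✗
  U5 stuck-at-1: output 0 ✗
  U6 stuck-at-0: output 0 ✗
  U6 stuck-at-1: output 1 ✓
  U7 stuck-at-0: output 0 ✗
  U7 stuck-at-1: output 1 ✓
Consistent faults: {U1 stuck-at-1, U6 stuck-at-1, U7 stuck-at-1} — 3 in all.

3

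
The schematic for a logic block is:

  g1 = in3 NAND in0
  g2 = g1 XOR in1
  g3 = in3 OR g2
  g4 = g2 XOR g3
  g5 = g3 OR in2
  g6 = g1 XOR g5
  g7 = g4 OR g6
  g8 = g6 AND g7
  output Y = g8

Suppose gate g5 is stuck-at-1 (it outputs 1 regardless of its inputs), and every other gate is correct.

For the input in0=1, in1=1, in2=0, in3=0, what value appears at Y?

0

Propagate with g5 forced: g1=1, g2=0, g3=0, g4=0, g5=1 [stuck-at-1], g6=0, g7=0, g8=0.
So Y = 0. (Without the fault it would be 1.)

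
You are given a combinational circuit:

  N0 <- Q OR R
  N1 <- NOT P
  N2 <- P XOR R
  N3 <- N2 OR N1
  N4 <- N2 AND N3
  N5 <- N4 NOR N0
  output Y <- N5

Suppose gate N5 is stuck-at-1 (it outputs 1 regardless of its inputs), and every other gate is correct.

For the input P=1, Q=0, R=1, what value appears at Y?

1

Propagate with N5 forced: N0=1, N1=0, N2=0, N3=0, N4=0, N5=1 [stuck-at-1].
So Y = 1. (Without the fault it would be 0.)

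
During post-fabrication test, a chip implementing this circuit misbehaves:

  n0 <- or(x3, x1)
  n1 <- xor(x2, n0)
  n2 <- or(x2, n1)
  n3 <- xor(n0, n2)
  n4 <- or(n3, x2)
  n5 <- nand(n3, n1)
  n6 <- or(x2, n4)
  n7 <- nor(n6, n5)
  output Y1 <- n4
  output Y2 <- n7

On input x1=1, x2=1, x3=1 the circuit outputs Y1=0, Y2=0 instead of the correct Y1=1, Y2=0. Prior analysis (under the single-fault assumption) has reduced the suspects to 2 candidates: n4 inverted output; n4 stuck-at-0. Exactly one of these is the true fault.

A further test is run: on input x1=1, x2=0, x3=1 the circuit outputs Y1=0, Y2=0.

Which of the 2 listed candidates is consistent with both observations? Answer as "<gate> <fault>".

Evaluate each candidate on input x1=1, x2=0, x3=1:
  n4 inverted output: n0=1, n1=1, n2=1, n3=0, n4=1 [inverted output], n5=1, n6=1, n7=0 → Y1=1, Y2=0 — eliminated
  n4 stuck-at-0: n0=1, n1=1, n2=1, n3=0, n4=0 [stuck-at-0], n5=1, n6=0, n7=0 → Y1=0, Y2=0 — matches
Only n4 stuck-at-0 reproduces the observed Y1=0, Y2=0.

n4 stuck-at-0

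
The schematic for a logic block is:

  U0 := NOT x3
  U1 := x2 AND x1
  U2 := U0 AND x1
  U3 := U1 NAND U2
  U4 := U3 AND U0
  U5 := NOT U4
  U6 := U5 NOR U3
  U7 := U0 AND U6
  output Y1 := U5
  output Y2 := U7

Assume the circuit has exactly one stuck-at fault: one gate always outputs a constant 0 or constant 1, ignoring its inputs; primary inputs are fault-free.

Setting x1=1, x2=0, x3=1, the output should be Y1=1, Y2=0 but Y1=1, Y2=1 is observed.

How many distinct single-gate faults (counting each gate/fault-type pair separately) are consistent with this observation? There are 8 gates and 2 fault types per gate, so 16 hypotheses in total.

1

Fault-free: U0=0, U1=0, U2=0, U3=1, U4=0, U5=1, U6=0, U7=0 → Y1=1, Y2=0. Observed Y1=1, Y2=1.
  U0: none of the 2 fault types match ✗
  U1: none of the 2 fault types match ✗
  U2: none of the 2 fault types match ✗
  U3: none of the 2 fault types match ✗
  U4: none of the 2 fault types match ✗
  U5: none of the 2 fault types match ✗
  U6: none of the 2 fault types match ✗
  U7: stuck-at-1 ✓; others ✗
Consistent faults: {U7 stuck-at-1} — 1 in all.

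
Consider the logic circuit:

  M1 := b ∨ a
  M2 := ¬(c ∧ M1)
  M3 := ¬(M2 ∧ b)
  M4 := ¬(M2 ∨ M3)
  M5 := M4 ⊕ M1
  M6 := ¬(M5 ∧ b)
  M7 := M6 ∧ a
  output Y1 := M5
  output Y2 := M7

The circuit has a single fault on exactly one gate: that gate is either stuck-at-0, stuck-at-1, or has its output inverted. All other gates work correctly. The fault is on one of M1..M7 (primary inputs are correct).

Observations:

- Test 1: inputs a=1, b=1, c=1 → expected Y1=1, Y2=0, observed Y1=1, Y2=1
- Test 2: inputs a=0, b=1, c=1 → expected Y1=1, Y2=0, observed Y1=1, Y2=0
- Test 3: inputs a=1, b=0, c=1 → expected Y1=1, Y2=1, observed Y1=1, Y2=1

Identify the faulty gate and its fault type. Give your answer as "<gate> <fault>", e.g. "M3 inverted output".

Fault-free values for test 1 (a=1, b=1, c=1): M1=1, M2=0, M3=1, M4=0, M5=1, M6=0, M7=0, giving Y1=1, Y2=0. Observed Y1=1, Y2=1.
Test 1: faults giving observed Y1=1, Y2=1 are {M6 stuck-at-1, M6 inverted output, M7 stuck-at-1, M7 inverted output}.
Test 2 (a=0, b=1, c=1): fault-free M1=1, M2=0, M3=1, M4=0, M5=1, M6=0, M7=0 → Y1=1, Y2=0; observed Y1=1, Y2=0. Eliminates M7 stuck-at-1, M7 inverted output.
Test 3 (a=1, b=0, c=1): fault-free M1=1, M2=0, M3=1, M4=0, M5=1, M6=1, M7=1 → Y1=1, Y2=1; observed Y1=1, Y2=1. Eliminates M6 inverted output.
Only M6 stuck-at-1 is consistent with every test.

M6 stuck-at-1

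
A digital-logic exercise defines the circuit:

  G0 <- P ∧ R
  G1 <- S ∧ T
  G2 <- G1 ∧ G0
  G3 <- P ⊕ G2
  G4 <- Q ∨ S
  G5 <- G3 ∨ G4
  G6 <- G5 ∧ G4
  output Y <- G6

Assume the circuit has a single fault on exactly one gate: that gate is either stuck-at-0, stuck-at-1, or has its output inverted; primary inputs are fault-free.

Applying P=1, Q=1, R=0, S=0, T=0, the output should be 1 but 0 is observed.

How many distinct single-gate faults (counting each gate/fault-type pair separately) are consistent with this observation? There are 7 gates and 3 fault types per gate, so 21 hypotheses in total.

Fault-free: G0=0, G1=0, G2=0, G3=1, G4=1, G5=1, G6=1 → 1. Observed 0.
  G0: none of the 3 fault types match ✗
  G1: none of the 3 fault types match ✗
  G2: none of the 3 fault types match ✗
  G3: none of the 3 fault types match ✗
  G4: stuck-at-0, inverted output ✓; others ✗
  G5: stuck-at-0, inverted output ✓; others ✗
  G6: stuck-at-0, inverted output ✓; others ✗
Consistent faults: {G4 stuck-at-0, G4 inverted output, G5 stuck-at-0, G5 inverted output, G6 stuck-at-0, G6 inverted output} — 6 in all.

6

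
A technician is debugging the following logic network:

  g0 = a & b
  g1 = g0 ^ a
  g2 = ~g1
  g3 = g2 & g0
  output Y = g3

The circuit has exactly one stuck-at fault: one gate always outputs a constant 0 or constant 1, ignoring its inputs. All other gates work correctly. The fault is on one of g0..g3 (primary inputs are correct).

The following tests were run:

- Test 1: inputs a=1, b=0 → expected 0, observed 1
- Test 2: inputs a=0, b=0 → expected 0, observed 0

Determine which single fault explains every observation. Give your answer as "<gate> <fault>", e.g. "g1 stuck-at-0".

Fault-free values for test 1 (a=1, b=0): g0=0, g1=1, g2=0, g3=0, giving Y=0. Observed 1.
Test 1: faults giving observed 1 are {g0 stuck-at-1, g3 stuck-at-1}.
Test 2 (a=0, b=0): fault-free g0=0, g1=0, g2=1, g3=0 → 0; observed 0. Eliminates g3 stuck-at-1.
Only g0 stuck-at-1 is consistent with every test.

g0 stuck-at-1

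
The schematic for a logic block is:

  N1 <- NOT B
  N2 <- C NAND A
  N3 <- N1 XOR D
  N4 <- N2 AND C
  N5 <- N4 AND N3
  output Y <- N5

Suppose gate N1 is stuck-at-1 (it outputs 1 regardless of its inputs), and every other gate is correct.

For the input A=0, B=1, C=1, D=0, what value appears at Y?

Propagate with N1 forced: N1=1 [stuck-at-1], N2=1, N3=1, N4=1, N5=1.
So Y = 1. (Without the fault it would be 0.)

1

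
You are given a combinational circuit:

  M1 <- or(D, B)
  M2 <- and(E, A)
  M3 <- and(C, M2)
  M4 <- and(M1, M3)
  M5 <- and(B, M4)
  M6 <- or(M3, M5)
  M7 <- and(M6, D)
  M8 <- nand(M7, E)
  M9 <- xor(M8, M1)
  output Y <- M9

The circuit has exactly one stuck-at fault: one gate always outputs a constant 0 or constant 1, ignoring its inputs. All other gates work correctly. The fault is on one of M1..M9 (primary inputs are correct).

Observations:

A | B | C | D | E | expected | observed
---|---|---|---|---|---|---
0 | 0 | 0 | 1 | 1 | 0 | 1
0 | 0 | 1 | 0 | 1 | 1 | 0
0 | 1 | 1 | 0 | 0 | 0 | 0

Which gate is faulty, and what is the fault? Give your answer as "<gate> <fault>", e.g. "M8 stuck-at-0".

Fault-free values for test 1 (A=0, B=0, C=0, D=1, E=1): M1=1, M2=0, M3=0, M4=0, M5=0, M6=0, M7=0, M8=1, M9=0, giving Y=0. Observed 1.
Test 1: faults giving observed 1 are {M1 stuck-at-0, M3 stuck-at-1, M5 stuck-at-1, M6 stuck-at-1, M7 stuck-at-1, M8 stuck-at-0, M9 stuck-at-1}.
Test 2 (A=0, B=0, C=1, D=0, E=1): fault-free M1=0, M2=0, M3=0, M4=0, M5=0, M6=0, M7=0, M8=1, M9=1 → 1; observed 0. Eliminates M1 stuck-at-0, M3 stuck-at-1, M5 stuck-at-1, M6 stuck-at-1, M9 stuck-at-1.
Test 3 (A=0, B=1, C=1, D=0, E=0): fault-free M1=1, M2=0, M3=0, M4=0, M5=0, M6=0, M7=0, M8=1, M9=0 → 0; observed 0. Eliminates M8 stuck-at-0.
Only M7 stuck-at-1 is consistent with every test.

M7 stuck-at-1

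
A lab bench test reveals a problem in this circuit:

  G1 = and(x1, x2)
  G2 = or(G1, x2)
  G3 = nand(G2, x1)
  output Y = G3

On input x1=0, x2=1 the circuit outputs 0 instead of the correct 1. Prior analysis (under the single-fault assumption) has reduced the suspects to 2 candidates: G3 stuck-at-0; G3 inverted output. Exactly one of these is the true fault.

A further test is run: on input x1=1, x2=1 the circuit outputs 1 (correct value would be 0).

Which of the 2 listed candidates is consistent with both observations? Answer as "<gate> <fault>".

G3 inverted output

Evaluate each candidate on input x1=1, x2=1:
  G3 stuck-at-0: G1=1, G2=1, G3=0 [stuck-at-0] → 0 — eliminated
  G3 inverted output: G1=1, G2=1, G3=1 [inverted output] → 1 — matches
Only G3 inverted output reproduces the observed 1.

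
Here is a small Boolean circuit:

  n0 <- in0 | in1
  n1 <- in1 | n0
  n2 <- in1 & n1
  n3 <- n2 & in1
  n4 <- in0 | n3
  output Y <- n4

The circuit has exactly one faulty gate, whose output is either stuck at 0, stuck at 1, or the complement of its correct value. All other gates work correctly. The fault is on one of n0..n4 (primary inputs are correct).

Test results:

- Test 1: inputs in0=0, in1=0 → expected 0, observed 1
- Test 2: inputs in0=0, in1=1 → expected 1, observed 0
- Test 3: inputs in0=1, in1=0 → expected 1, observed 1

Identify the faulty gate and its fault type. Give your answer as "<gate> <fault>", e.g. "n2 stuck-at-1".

Fault-free values for test 1 (in0=0, in1=0): n0=0, n1=0, n2=0, n3=0, n4=0, giving Y=0. Observed 1.
Test 1: faults giving observed 1 are {n3 stuck-at-1, n3 inverted output, n4 stuck-at-1, n4 inverted output}.
Test 2 (in0=0, in1=1): fault-free n0=1, n1=1, n2=1, n3=1, n4=1 → 1; observed 0. Eliminates n3 stuck-at-1, n4 stuck-at-1.
Test 3 (in0=1, in1=0): fault-free n0=1, n1=1, n2=0, n3=0, n4=1 → 1; observed 1. Eliminates n4 inverted output.
Only n3 inverted output is consistent with every test.

n3 inverted output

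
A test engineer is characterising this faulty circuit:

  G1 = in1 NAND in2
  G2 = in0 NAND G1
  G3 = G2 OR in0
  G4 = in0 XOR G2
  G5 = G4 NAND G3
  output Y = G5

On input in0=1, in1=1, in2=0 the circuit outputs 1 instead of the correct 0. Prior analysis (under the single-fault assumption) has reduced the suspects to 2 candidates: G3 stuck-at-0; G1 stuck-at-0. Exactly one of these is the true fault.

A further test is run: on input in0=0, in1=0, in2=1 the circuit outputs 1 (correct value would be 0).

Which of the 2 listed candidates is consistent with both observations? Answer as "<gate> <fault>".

Evaluate each candidate on input in0=0, in1=0, in2=1:
  G3 stuck-at-0: G1=1, G2=1, G3=0 [stuck-at-0], G4=1, G5=1 → 1 — matches
  G1 stuck-at-0: G1=0 [stuck-at-0], G2=1, G3=1, G4=1, G5=0 → 0 — eliminated
Only G3 stuck-at-0 reproduces the observed 1.

G3 stuck-at-0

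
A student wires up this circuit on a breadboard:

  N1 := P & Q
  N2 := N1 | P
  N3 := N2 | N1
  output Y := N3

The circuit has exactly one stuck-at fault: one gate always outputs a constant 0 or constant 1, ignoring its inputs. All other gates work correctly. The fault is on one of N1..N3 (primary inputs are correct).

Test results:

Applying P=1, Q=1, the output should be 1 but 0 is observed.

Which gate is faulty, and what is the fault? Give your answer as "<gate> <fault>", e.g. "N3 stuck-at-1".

Fault-free values for test 1 (P=1, Q=1): N1=1, N2=1, N3=1, giving Y=1. Observed 0.
Test 1: faults giving observed 0 are {N3 stuck-at-0}.
Only N3 stuck-at-0 is consistent with every test.

N3 stuck-at-0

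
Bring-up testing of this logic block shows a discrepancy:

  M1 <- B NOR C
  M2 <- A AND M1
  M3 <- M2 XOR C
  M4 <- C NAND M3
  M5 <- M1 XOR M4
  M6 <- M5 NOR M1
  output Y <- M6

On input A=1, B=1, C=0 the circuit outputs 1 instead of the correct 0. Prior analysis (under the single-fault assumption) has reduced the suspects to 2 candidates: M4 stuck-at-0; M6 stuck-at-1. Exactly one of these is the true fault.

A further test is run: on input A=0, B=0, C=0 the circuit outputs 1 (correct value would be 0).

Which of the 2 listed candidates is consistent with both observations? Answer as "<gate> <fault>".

Evaluate each candidate on input A=0, B=0, C=0:
  M4 stuck-at-0: M1=1, M2=0, M3=0, M4=0 [stuck-at-0], M5=1, M6=0 → 0 — eliminated
  M6 stuck-at-1: M1=1, M2=0, M3=0, M4=1, M5=0, M6=1 [stuck-at-1] → 1 — matches
Only M6 stuck-at-1 reproduces the observed 1.

M6 stuck-at-1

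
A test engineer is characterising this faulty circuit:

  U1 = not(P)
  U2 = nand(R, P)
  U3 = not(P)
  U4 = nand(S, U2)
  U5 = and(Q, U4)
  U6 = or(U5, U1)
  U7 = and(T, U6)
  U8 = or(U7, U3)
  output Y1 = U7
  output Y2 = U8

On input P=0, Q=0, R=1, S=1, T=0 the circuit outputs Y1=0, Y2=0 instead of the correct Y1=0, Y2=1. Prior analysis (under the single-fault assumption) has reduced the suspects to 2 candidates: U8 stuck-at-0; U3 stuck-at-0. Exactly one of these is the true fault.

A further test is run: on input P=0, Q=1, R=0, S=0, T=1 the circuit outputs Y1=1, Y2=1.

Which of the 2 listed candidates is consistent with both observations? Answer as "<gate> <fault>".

Evaluate each candidate on input P=0, Q=1, R=0, S=0, T=1:
  U8 stuck-at-0: U1=1, U2=1, U3=1, U4=1, U5=1, U6=1, U7=1, U8=0 [stuck-at-0] → Y1=1, Y2=0 — eliminated
  U3 stuck-at-0: U1=1, U2=1, U3=0 [stuck-at-0], U4=1, U5=1, U6=1, U7=1, U8=1 → Y1=1, Y2=1 — matches
Only U3 stuck-at-0 reproduces the observed Y1=1, Y2=1.

U3 stuck-at-0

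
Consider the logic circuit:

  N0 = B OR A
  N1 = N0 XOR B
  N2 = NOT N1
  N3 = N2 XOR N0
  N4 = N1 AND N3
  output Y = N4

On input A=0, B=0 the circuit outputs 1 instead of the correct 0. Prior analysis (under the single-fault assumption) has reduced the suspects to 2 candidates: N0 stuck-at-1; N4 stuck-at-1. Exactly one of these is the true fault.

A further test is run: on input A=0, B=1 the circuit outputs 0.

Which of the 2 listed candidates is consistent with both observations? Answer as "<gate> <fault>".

Evaluate each candidate on input A=0, B=1:
  N0 stuck-at-1: N0=1 [stuck-at-1], N1=0, N2=1, N3=0, N4=0 → 0 — matches
  N4 stuck-at-1: N0=1, N1=0, N2=1, N3=0, N4=1 [stuck-at-1] → 1 — eliminated
Only N0 stuck-at-1 reproduces the observed 0.

N0 stuck-at-1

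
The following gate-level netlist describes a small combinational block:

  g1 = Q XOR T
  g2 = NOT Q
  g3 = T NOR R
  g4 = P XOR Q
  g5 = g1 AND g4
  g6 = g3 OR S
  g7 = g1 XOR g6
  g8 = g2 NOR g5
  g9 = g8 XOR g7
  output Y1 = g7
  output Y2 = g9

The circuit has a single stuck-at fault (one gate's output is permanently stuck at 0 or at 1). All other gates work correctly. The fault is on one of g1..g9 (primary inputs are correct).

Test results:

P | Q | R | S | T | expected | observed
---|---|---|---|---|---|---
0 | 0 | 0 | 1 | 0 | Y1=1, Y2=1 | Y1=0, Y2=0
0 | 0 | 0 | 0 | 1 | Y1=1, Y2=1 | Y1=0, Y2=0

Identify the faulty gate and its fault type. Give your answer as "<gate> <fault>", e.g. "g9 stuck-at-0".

g7 stuck-at-0

Fault-free values for test 1 (P=0, Q=0, R=0, S=1, T=0): g1=0, g2=1, g3=1, g4=0, g5=0, g6=1, g7=1, g8=0, g9=1, giving Y1=1, Y2=1. Observed Y1=0, Y2=0.
Test 1: faults giving observed Y1=0, Y2=0 are {g1 stuck-at-1, g6 stuck-at-0, g7 stuck-at-0}.
Test 2 (P=0, Q=0, R=0, S=0, T=1): fault-free g1=1, g2=1, g3=0, g4=0, g5=0, g6=0, g7=1, g8=0, g9=1 → Y1=1, Y2=1; observed Y1=0, Y2=0. Eliminates g1 stuck-at-1, g6 stuck-at-0.
Only g7 stuck-at-0 is consistent with every test.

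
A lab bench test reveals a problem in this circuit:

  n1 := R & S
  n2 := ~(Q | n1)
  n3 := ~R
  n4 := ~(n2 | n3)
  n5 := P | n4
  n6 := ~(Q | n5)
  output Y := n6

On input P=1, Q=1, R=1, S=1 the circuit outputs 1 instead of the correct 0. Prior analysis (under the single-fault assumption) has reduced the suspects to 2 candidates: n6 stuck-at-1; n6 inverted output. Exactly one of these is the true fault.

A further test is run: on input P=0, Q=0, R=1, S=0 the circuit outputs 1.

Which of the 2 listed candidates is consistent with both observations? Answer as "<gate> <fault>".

Evaluate each candidate on input P=0, Q=0, R=1, S=0:
  n6 stuck-at-1: n1=0, n2=1, n3=0, n4=0, n5=0, n6=1 [stuck-at-1] → 1 — matches
  n6 inverted output: n1=0, n2=1, n3=0, n4=0, n5=0, n6=0 [inverted output] → 0 — eliminated
Only n6 stuck-at-1 reproduces the observed 1.

n6 stuck-at-1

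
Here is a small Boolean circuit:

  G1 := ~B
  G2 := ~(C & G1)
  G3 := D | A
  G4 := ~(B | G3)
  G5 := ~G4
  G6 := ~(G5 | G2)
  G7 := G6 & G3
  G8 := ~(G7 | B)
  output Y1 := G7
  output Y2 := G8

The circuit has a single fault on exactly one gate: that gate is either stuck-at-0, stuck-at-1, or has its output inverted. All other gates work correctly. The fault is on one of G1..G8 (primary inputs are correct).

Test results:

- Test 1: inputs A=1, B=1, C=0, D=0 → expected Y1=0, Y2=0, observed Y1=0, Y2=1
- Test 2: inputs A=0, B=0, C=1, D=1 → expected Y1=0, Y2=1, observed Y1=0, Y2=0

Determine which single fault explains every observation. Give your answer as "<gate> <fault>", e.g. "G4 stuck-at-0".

Fault-free values for test 1 (A=1, B=1, C=0, D=0): G1=0, G2=1, G3=1, G4=0, G5=1, G6=0, G7=0, G8=0, giving Y1=0, Y2=0. Observed Y1=0, Y2=1.
Test 1: faults giving observed Y1=0, Y2=1 are {G8 stuck-at-1, G8 inverted output}.
Test 2 (A=0, B=0, C=1, D=1): fault-free G1=1, G2=0, G3=1, G4=0, G5=1, G6=0, G7=0, G8=1 → Y1=0, Y2=1; observed Y1=0, Y2=0. Eliminates G8 stuck-at-1.
Only G8 inverted output is consistent with every test.

G8 inverted output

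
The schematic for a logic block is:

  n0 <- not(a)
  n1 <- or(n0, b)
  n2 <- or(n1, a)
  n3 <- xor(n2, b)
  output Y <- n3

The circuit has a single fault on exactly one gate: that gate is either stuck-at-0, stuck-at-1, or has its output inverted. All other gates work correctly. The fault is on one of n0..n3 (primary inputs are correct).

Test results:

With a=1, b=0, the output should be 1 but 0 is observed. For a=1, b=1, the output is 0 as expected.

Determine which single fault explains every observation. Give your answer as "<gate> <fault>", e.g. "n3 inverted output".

Fault-free values for test 1 (a=1, b=0): n0=0, n1=0, n2=1, n3=1, giving Y=1. Observed 0.
Test 1: faults giving observed 0 are {n2 stuck-at-0, n2 inverted output, n3 stuck-at-0, n3 inverted output}.
Test 2 (a=1, b=1): fault-free n0=0, n1=1, n2=1, n3=0 → 0; observed 0. Eliminates n2 stuck-at-0, n2 inverted output, n3 inverted output.
Only n3 stuck-at-0 is consistent with every test.

n3 stuck-at-0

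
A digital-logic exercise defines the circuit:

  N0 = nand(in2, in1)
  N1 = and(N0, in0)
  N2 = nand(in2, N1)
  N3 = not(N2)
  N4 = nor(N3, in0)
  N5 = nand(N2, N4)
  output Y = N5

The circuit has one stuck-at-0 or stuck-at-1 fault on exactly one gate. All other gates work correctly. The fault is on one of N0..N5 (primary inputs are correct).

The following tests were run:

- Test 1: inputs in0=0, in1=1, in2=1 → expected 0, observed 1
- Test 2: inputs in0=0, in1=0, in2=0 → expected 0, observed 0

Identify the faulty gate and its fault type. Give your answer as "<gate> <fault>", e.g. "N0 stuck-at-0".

N1 stuck-at-1

Fault-free values for test 1 (in0=0, in1=1, in2=1): N0=0, N1=0, N2=1, N3=0, N4=1, N5=0, giving Y=0. Observed 1.
Test 1: faults giving observed 1 are {N1 stuck-at-1, N2 stuck-at-0, N3 stuck-at-1, N4 stuck-at-0, N5 stuck-at-1}.
Test 2 (in0=0, in1=0, in2=0): fault-free N0=1, N1=0, N2=1, N3=0, N4=1, N5=0 → 0; observed 0. Eliminates N2 stuck-at-0, N3 stuck-at-1, N4 stuck-at-0, N5 stuck-at-1.
Only N1 stuck-at-1 is consistent with every test.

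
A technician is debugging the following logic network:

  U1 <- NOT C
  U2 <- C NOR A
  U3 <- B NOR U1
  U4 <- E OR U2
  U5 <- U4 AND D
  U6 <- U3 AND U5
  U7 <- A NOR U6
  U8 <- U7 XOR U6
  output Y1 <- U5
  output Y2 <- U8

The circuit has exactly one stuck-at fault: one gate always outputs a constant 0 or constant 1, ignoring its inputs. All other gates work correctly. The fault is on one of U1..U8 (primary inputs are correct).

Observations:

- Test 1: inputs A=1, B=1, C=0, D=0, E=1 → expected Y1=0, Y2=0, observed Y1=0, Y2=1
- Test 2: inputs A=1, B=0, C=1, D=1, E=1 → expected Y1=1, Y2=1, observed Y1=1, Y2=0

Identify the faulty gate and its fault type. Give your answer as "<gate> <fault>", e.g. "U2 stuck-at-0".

U7 stuck-at-1

Fault-free values for test 1 (A=1, B=1, C=0, D=0, E=1): U1=1, U2=0, U3=0, U4=1, U5=0, U6=0, U7=0, U8=0, giving Y1=0, Y2=0. Observed Y1=0, Y2=1.
Test 1: faults giving observed Y1=0, Y2=1 are {U6 stuck-at-1, U7 stuck-at-1, U8 stuck-at-1}.
Test 2 (A=1, B=0, C=1, D=1, E=1): fault-free U1=0, U2=0, U3=1, U4=1, U5=1, U6=1, U7=0, U8=1 → Y1=1, Y2=1; observed Y1=1, Y2=0. Eliminates U6 stuck-at-1, U8 stuck-at-1.
Only U7 stuck-at-1 is consistent with every test.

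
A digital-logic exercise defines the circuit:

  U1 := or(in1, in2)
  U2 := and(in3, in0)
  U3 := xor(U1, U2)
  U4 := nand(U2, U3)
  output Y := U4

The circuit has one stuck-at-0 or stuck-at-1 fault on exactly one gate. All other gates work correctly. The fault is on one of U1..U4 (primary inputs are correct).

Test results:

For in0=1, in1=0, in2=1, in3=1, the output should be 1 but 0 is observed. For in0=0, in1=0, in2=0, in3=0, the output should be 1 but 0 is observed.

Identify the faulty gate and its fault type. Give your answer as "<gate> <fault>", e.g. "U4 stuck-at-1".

U4 stuck-at-0

Fault-free values for test 1 (in0=1, in1=0, in2=1, in3=1): U1=1, U2=1, U3=0, U4=1, giving Y=1. Observed 0.
Test 1: faults giving observed 0 are {U1 stuck-at-0, U3 stuck-at-1, U4 stuck-at-0}.
Test 2 (in0=0, in1=0, in2=0, in3=0): fault-free U1=0, U2=0, U3=0, U4=1 → 1; observed 0. Eliminates U1 stuck-at-0, U3 stuck-at-1.
Only U4 stuck-at-0 is consistent with every test.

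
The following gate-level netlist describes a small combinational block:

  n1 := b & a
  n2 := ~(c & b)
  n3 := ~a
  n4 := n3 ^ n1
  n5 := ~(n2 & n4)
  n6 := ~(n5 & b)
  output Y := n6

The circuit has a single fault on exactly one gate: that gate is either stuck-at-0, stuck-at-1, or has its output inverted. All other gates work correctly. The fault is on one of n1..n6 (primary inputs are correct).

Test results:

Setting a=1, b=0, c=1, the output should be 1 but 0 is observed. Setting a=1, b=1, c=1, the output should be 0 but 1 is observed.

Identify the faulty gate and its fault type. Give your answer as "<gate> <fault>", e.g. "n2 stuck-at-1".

n6 inverted output

Fault-free values for test 1 (a=1, b=0, c=1): n1=0, n2=1, n3=0, n4=0, n5=1, n6=1, giving Y=1. Observed 0.
Test 1: faults giving observed 0 are {n6 stuck-at-0, n6 inverted output}.
Test 2 (a=1, b=1, c=1): fault-free n1=1, n2=0, n3=0, n4=1, n5=1, n6=0 → 0; observed 1. Eliminates n6 stuck-at-0.
Only n6 inverted output is consistent with every test.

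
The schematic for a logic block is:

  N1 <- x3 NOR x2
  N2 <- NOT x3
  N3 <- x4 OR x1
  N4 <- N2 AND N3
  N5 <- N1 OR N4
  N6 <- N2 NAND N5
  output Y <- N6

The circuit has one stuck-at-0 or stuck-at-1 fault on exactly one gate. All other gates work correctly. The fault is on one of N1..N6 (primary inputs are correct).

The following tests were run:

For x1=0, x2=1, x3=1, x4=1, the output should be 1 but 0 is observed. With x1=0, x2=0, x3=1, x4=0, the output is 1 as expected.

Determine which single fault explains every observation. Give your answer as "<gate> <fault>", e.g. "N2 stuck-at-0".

N2 stuck-at-1

Fault-free values for test 1 (x1=0, x2=1, x3=1, x4=1): N1=0, N2=0, N3=1, N4=0, N5=0, N6=1, giving Y=1. Observed 0.
Test 1: faults giving observed 0 are {N2 stuck-at-1, N6 stuck-at-0}.
Test 2 (x1=0, x2=0, x3=1, x4=0): fault-free N1=0, N2=0, N3=0, N4=0, N5=0, N6=1 → 1; observed 1. Eliminates N6 stuck-at-0.
Only N2 stuck-at-1 is consistent with every test.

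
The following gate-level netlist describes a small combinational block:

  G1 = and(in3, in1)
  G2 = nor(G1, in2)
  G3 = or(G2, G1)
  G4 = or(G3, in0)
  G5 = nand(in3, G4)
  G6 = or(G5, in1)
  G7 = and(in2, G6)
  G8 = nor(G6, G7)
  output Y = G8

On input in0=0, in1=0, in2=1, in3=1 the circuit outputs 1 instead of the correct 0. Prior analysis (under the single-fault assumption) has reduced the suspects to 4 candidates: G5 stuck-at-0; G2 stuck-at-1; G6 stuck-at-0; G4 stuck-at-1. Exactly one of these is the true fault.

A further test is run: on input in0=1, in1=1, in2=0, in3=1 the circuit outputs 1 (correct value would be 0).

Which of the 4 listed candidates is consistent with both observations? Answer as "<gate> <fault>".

G6 stuck-at-0

Evaluate each candidate on input in0=1, in1=1, in2=0, in3=1:
  G5 stuck-at-0: G1=1, G2=0, G3=1, G4=1, G5=0 [stuck-at-0], G6=1, G7=0, G8=0 → 0 — eliminated
  G2 stuck-at-1: G1=1, G2=1 [stuck-at-1], G3=1, G4=1, G5=0, G6=1, G7=0, G8=0 → 0 — eliminated
  G6 stuck-at-0: G1=1, G2=0, G3=1, G4=1, G5=0, G6=0 [stuck-at-0], G7=0, G8=1 → 1 — matches
  G4 stuck-at-1: G1=1, G2=0, G3=1, G4=1 [stuck-at-1], G5=0, G6=1, G7=0, G8=0 → 0 — eliminated
Only G6 stuck-at-0 reproduces the observed 1.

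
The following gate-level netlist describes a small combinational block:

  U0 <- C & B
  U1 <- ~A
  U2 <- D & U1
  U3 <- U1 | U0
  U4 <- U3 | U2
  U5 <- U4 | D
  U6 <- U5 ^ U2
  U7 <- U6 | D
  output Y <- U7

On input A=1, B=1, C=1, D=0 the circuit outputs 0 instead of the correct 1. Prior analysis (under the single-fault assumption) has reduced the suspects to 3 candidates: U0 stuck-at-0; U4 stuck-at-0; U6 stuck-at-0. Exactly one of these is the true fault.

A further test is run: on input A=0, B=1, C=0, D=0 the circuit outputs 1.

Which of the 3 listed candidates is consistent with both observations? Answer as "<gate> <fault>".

U0 stuck-at-0

Evaluate each candidate on input A=0, B=1, C=0, D=0:
  U0 stuck-at-0: U0=0 [stuck-at-0], U1=1, U2=0, U3=1, U4=1, U5=1, U6=1, U7=1 → 1 — matches
  U4 stuck-at-0: U0=0, U1=1, U2=0, U3=1, U4=0 [stuck-at-0], U5=0, U6=0, U7=0 → 0 — eliminated
  U6 stuck-at-0: U0=0, U1=1, U2=0, U3=1, U4=1, U5=1, U6=0 [stuck-at-0], U7=0 → 0 — eliminated
Only U0 stuck-at-0 reproduces the observed 1.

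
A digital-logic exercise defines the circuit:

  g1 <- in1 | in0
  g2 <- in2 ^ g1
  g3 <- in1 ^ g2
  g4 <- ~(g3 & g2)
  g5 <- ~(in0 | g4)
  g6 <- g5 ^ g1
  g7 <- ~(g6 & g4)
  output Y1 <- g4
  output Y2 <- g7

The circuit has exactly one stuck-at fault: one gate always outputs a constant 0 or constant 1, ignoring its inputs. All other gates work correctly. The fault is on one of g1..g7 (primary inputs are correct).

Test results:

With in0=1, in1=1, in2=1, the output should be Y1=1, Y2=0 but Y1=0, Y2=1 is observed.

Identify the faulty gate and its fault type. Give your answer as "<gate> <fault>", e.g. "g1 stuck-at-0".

Fault-free values for test 1 (in0=1, in1=1, in2=1): g1=1, g2=0, g3=1, g4=1, g5=0, g6=1, g7=0, giving Y1=1, Y2=0. Observed Y1=0, Y2=1.
Test 1: faults giving observed Y1=0, Y2=1 are {g4 stuck-at-0}.
Only g4 stuck-at-0 is consistent with every test.

g4 stuck-at-0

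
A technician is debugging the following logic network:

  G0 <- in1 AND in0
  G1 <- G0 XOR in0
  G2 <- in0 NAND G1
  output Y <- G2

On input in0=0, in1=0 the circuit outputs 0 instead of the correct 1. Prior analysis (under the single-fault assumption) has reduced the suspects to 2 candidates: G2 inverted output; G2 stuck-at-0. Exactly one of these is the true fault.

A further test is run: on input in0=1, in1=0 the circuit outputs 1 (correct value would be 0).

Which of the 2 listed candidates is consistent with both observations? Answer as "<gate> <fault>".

G2 inverted output

Evaluate each candidate on input in0=1, in1=0:
  G2 inverted output: G0=0, G1=1, G2=1 [inverted output] → 1 — matches
  G2 stuck-at-0: G0=0, G1=1, G2=0 [stuck-at-0] → 0 — eliminated
Only G2 inverted output reproduces the observed 1.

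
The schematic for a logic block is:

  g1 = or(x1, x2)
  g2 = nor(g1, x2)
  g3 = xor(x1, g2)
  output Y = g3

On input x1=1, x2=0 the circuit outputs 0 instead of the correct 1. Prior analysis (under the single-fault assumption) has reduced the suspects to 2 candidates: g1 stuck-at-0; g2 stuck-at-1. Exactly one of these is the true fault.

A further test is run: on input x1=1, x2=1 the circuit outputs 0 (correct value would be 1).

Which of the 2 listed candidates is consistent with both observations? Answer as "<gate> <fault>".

g2 stuck-at-1

Evaluate each candidate on input x1=1, x2=1:
  g1 stuck-at-0: g1=0 [stuck-at-0], g2=0, g3=1 → 1 — eliminated
  g2 stuck-at-1: g1=1, g2=1 [stuck-at-1], g3=0 → 0 — matches
Only g2 stuck-at-1 reproduces the observed 0.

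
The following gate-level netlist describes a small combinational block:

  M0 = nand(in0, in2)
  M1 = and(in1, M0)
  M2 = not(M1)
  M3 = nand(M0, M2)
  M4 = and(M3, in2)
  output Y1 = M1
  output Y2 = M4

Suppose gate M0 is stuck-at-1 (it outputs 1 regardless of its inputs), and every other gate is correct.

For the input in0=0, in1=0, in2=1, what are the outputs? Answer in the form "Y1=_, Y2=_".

Propagate with M0 forced: M0=1 [stuck-at-1], M1=0, M2=1, M3=0, M4=0.
So the outputs are Y1=0, Y2=0. (Same as the fault-free value — the fault is masked on this input.)

Y1=0, Y2=0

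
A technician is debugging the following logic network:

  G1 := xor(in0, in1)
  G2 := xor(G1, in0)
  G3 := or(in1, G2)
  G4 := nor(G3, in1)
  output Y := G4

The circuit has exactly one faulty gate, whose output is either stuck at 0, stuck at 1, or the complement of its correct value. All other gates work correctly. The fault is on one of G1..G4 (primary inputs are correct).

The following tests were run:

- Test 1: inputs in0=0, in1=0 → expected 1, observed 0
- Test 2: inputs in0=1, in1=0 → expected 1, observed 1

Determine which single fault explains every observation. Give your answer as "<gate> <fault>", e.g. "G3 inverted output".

Fault-free values for test 1 (in0=0, in1=0): G1=0, G2=0, G3=0, G4=1, giving Y=1. Observed 0.
Test 1: faults giving observed 0 are {G1 stuck-at-1, G1 inverted output, G2 stuck-at-1, G2 inverted output, G3 stuck-at-1, G3 inverted output, G4 stuck-at-0, G4 inverted output}.
Test 2 (in0=1, in1=0): fault-free G1=1, G2=0, G3=0, G4=1 → 1; observed 1. Eliminates G1 inverted output, G2 stuck-at-1, G2 inverted output, G3 stuck-at-1, G3 inverted output, G4 stuck-at-0, G4 inverted output.
Only G1 stuck-at-1 is consistent with every test.

G1 stuck-at-1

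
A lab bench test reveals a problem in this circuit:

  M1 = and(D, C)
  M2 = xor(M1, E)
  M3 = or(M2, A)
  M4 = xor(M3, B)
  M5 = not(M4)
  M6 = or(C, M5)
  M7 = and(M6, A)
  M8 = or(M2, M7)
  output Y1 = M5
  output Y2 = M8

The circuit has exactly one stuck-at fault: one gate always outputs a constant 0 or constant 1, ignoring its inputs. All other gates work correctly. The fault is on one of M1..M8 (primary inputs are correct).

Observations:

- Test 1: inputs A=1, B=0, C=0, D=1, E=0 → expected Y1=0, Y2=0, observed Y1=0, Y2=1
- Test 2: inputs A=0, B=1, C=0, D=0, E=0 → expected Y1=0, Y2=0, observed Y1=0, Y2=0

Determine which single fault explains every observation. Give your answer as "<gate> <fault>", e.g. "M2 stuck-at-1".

Fault-free values for test 1 (A=1, B=0, C=0, D=1, E=0): M1=0, M2=0, M3=1, M4=1, M5=0, M6=0, M7=0, M8=0, giving Y1=0, Y2=0. Observed Y1=0, Y2=1.
Test 1: faults giving observed Y1=0, Y2=1 are {M1 stuck-at-1, M2 stuck-at-1, M6 stuck-at-1, M7 stuck-at-1, M8 stuck-at-1}.
Test 2 (A=0, B=1, C=0, D=0, E=0): fault-free M1=0, M2=0, M3=0, M4=1, M5=0, M6=0, M7=0, M8=0 → Y1=0, Y2=0; observed Y1=0, Y2=0. Eliminates M1 stuck-at-1, M2 stuck-at-1, M7 stuck-at-1, M8 stuck-at-1.
Only M6 stuck-at-1 is consistent with every test.

M6 stuck-at-1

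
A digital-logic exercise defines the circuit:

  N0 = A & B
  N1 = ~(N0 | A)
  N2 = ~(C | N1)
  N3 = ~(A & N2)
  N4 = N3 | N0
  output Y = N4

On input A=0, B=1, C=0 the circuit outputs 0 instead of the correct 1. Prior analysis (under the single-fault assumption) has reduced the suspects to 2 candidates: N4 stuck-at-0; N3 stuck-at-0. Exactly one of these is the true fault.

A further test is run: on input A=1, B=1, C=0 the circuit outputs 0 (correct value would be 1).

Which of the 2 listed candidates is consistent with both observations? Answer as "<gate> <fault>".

Evaluate each candidate on input A=1, B=1, C=0:
  N4 stuck-at-0: N0=1, N1=0, N2=1, N3=0, N4=0 [stuck-at-0] → 0 — matches
  N3 stuck-at-0: N0=1, N1=0, N2=1, N3=0 [stuck-at-0], N4=1 → 1 — eliminated
Only N4 stuck-at-0 reproduces the observed 0.

N4 stuck-at-0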